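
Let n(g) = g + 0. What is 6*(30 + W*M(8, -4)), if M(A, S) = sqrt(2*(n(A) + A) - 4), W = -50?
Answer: 180 - 600*sqrt(7) ≈ -1407.5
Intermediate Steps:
n(g) = g
M(A, S) = sqrt(-4 + 4*A) (M(A, S) = sqrt(2*(A + A) - 4) = sqrt(2*(2*A) - 4) = sqrt(4*A - 4) = sqrt(-4 + 4*A))
6*(30 + W*M(8, -4)) = 6*(30 - 100*sqrt(-1 + 8)) = 6*(30 - 100*sqrt(7)) = 180 - 600*sqrt(7)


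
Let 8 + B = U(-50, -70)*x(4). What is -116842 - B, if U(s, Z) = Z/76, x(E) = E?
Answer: -2219776/19 ≈ -1.1683e+5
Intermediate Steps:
U(s, Z) = Z/76 (U(s, Z) = Z*(1/76) = Z/76)
B = -222/19 (B = -8 + ((1/76)*(-70))*4 = -8 - 35/38*4 = -8 - 70/19 = -222/19 ≈ -11.684)
-116842 - B = -116842 - 1*(-222/19) = -116842 + 222/19 = -2219776/19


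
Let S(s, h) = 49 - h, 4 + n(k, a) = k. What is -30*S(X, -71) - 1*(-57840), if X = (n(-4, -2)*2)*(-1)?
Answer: 54240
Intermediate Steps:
n(k, a) = -4 + k
X = 16 (X = ((-4 - 4)*2)*(-1) = -8*2*(-1) = -16*(-1) = 16)
-30*S(X, -71) - 1*(-57840) = -30*(49 - 1*(-71)) - 1*(-57840) = -30*(49 + 71) + 57840 = -30*120 + 57840 = -3600 + 57840 = 54240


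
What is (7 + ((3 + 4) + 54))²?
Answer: 4624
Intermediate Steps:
(7 + ((3 + 4) + 54))² = (7 + (7 + 54))² = (7 + 61)² = 68² = 4624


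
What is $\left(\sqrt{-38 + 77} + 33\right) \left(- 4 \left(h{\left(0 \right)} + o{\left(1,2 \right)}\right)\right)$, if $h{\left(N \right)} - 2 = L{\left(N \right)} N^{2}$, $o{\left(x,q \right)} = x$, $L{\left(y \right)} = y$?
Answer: $-396 - 12 \sqrt{39} \approx -470.94$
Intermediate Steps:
$h{\left(N \right)} = 2 + N^{3}$ ($h{\left(N \right)} = 2 + N N^{2} = 2 + N^{3}$)
$\left(\sqrt{-38 + 77} + 33\right) \left(- 4 \left(h{\left(0 \right)} + o{\left(1,2 \right)}\right)\right) = \left(\sqrt{-38 + 77} + 33\right) \left(- 4 \left(\left(2 + 0^{3}\right) + 1\right)\right) = \left(\sqrt{39} + 33\right) \left(- 4 \left(\left(2 + 0\right) + 1\right)\right) = \left(33 + \sqrt{39}\right) \left(- 4 \left(2 + 1\right)\right) = \left(33 + \sqrt{39}\right) \left(\left(-4\right) 3\right) = \left(33 + \sqrt{39}\right) \left(-12\right) = -396 - 12 \sqrt{39}$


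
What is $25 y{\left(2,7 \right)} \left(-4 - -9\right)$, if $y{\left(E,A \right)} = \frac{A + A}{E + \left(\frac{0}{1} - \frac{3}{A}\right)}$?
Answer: $\frac{12250}{11} \approx 1113.6$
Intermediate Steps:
$y{\left(E,A \right)} = \frac{2 A}{E - \frac{3}{A}}$ ($y{\left(E,A \right)} = \frac{2 A}{E + \left(0 \cdot 1 - \frac{3}{A}\right)} = \frac{2 A}{E + \left(0 - \frac{3}{A}\right)} = \frac{2 A}{E - \frac{3}{A}}$)
$25 y{\left(2,7 \right)} \left(-4 - -9\right) = 25 \frac{2 \cdot 7^{2}}{-3 + 7 \cdot 2} \left(-4 - -9\right) = 25 \cdot 2 \cdot 49 \frac{1}{-3 + 14} \left(-4 + 9\right) = 25 \cdot 2 \cdot 49 \cdot \frac{1}{11} \cdot 5 = 25 \cdot \frac{98}{11} \cdot 5 = \frac{2450}{11} \cdot 5 = \frac{12250}{11}$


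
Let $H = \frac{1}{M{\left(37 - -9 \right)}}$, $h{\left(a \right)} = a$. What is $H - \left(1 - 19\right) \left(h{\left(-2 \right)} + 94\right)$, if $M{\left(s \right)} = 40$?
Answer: $\frac{66241}{40} \approx 1656.0$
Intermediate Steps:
$H = \frac{1}{40} \approx 0.025$
$H - \left(1 - 19\right) \left(h{\left(-2 \right)} + 94\right) = \frac{1}{40} - \left(1 - 19\right) \left(-2 + 94\right) = \frac{1}{40} - \left(1 - 19\right) 92 = \frac{1}{40} - \left(-18\right) 92 = \frac{1}{40} - -1656 = \frac{1}{40} + 1656 = \frac{66241}{40}$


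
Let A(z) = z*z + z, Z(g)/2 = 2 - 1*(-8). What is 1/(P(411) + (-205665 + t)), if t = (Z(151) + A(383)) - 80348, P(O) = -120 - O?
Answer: -1/139452 ≈ -7.1709e-6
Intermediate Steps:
Z(g) = 20 (Z(g) = 2*(2 - 1*(-8)) = 2*(2 + 8) = 2*10 = 20)
A(z) = z + z**2 (A(z) = z**2 + z = z + z**2)
t = 66744 (t = (20 + 383*(1 + 383)) - 80348 = (20 + 383*384) - 80348 = (20 + 147072) - 80348 = 147092 - 80348 = 66744)
1/(P(411) + (-205665 + t)) = 1/((-120 - 1*411) + (-205665 + 66744)) = 1/((-120 - 411) - 138921) = 1/(-531 - 138921) = 1/(-139452) = -1/139452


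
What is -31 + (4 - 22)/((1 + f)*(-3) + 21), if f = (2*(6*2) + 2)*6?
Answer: -774/25 ≈ -30.960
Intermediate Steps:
f = 156 (f = (2*12 + 2)*6 = (24 + 2)*6 = 26*6 = 156)
-31 + (4 - 22)/((1 + f)*(-3) + 21) = -31 + (4 - 22)/((1 + 156)*(-3) + 21) = -31 - 18/(157*(-3) + 21) = -31 - 18/(-471 + 21) = -31 - 18/(-450) = -31 - 18*(-1/450) = -31 + 1/25 = -774/25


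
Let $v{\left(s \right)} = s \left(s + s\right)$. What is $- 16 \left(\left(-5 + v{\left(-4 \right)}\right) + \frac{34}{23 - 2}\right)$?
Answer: $- \frac{9616}{21} \approx -457.9$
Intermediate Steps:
$v{\left(s \right)} = 2 s^{2}$ ($v{\left(s \right)} = s 2 s = 2 s^{2}$)
$- 16 \left(\left(-5 + v{\left(-4 \right)}\right) + \frac{34}{23 - 2}\right) = - 16 \left(\left(-5 + 2 \left(-4\right)^{2}\right) + \frac{34}{23 - 2}\right) = - 16 \left(\left(-5 + 2 \cdot 16\right) + \frac{34}{21}\right) = - 16 \left(\left(-5 + 32\right) + 34 \cdot \frac{1}{21}\right) = - 16 \left(27 + \frac{34}{21}\right) = \left(-16\right) \frac{601}{21} = - \frac{9616}{21}$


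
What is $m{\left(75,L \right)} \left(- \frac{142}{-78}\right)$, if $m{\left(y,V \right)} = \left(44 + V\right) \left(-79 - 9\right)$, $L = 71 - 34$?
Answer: $- \frac{168696}{13} \approx -12977.0$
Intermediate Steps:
$L = 37$ ($L = 71 - 34 = 37$)
$m{\left(y,V \right)} = -3872 - 88 V$ ($m{\left(y,V \right)} = \left(44 + V\right) \left(-88\right) = -3872 - 88 V$)
$m{\left(75,L \right)} \left(- \frac{142}{-78}\right) = \left(-3872 - 3256\right) \left(- \frac{142}{-78}\right) = \left(-3872 - 3256\right) \left(\left(-142\right) \left(- \frac{1}{78}\right)\right) = \left(-7128\right) \frac{71}{39} = - \frac{168696}{13}$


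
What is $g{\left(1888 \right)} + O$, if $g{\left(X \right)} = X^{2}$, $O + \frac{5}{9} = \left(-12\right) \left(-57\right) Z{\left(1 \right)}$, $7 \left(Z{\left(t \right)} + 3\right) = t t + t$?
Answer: $\frac{224449273}{63} \approx 3.5627 \cdot 10^{6}$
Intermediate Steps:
$Z{\left(t \right)} = -3 + \frac{t}{7} + \frac{t^{2}}{7}$ ($Z{\left(t \right)} = -3 + \frac{t t + t}{7} = -3 + \frac{t^{2} + t}{7} = -3 + \frac{t + t^{2}}{7} = -3 + \left(\frac{t}{7} + \frac{t^{2}}{7}\right) = -3 + \frac{t}{7} + \frac{t^{2}}{7}$)
$O = - \frac{116999}{63}$ ($O = - \frac{5}{9} + \left(-12\right) \left(-57\right) \left(-3 + \frac{1}{7} \cdot 1 + \frac{1^{2}}{7}\right) = - \frac{5}{9} + 684 \left(-3 + \frac{1}{7} + \frac{1}{7} \cdot 1\right) = - \frac{5}{9} + 684 \left(-3 + \frac{1}{7} + \frac{1}{7}\right) = - \frac{5}{9} + 684 \left(- \frac{19}{7}\right) = - \frac{5}{9} - \frac{12996}{7} = - \frac{116999}{63} \approx -1857.1$)
$g{\left(1888 \right)} + O = 1888^{2} - \frac{116999}{63} = 3564544 - \frac{116999}{63} = \frac{224449273}{63}$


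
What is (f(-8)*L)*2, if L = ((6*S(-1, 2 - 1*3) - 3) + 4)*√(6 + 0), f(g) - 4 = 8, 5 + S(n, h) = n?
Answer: -840*√6 ≈ -2057.6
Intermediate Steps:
S(n, h) = -5 + n
f(g) = 12 (f(g) = 4 + 8 = 12)
L = -35*√6 (L = ((6*(-5 - 1) - 3) + 4)*√(6 + 0) = ((6*(-6) - 3) + 4)*√6 = ((-36 - 3) + 4)*√6 = (-39 + 4)*√6 = -35*√6 ≈ -85.732)
(f(-8)*L)*2 = (12*(-35*√6))*2 = -420*√6*2 = -840*√6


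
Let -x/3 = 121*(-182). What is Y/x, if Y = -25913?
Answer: -25913/66066 ≈ -0.39223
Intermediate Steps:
x = 66066 (x = -363*(-182) = -3*(-22022) = 66066)
Y/x = -25913/66066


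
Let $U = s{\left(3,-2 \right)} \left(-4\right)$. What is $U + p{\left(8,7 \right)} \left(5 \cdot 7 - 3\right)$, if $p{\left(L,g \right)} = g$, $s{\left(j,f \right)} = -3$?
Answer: $236$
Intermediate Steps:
$U = 12$ ($U = \left(-3\right) \left(-4\right) = 12$)
$U + p{\left(8,7 \right)} \left(5 \cdot 7 - 3\right) = 12 + 7 \left(5 \cdot 7 - 3\right) = 12 + 7 \left(35 - 3\right) = 12 + 7 \cdot 32 = 12 + 224 = 236$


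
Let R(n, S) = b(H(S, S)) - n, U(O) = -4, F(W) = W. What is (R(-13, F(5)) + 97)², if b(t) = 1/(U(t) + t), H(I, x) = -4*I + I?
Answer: 4363921/361 ≈ 12088.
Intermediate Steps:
H(I, x) = -3*I
b(t) = 1/(-4 + t)
R(n, S) = 1/(-4 - 3*S) - n
(R(-13, F(5)) + 97)² = ((-1 - 1*(-13)*(4 + 3*5))/(4 + 3*5) + 97)² = ((-1 - 1*(-13)*(4 + 15))/(4 + 15) + 97)² = ((-1 - 1*(-13)*19)/19 + 97)² = ((-1 + 247)/19 + 97)² = ((1/19)*246 + 97)² = (246/19 + 97)² = (2089/19)² = 4363921/361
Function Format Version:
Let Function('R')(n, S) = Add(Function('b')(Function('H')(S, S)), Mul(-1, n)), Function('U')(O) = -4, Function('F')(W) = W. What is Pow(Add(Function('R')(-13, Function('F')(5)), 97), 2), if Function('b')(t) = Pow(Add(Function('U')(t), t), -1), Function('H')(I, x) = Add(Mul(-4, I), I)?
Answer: Rational(4363921, 361) ≈ 12088.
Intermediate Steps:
Function('H')(I, x) = Mul(-3, I)
Function('b')(t) = Pow(Add(-4, t), -1)
Function('R')(n, S) = Add(Pow(Add(-4, Mul(-3, S)), -1), Mul(-1, n))
Pow(Add(Function('R')(-13, Function('F')(5)), 97), 2) = Pow(Add(Mul(Pow(Add(4, Mul(3, 5)), -1), Add(-1, Mul(-1, -13, Add(4, Mul(3, 5))))), 97), 2) = Pow(Add(Mul(Pow(Add(4, 15), -1), Add(-1, Mul(-1, -13, Add(4, 15)))), 97), 2) = Pow(Add(Mul(Pow(19, -1), Add(-1, Mul(-1, -13, 19))), 97), 2) = Pow(Add(Mul(Rational(1, 19), Add(-1, 247)), 97), 2) = Pow(Add(Mul(Rational(1, 19), 246), 97), 2) = Pow(Add(Rational(246, 19), 97), 2) = Pow(Rational(2089, 19), 2) = Rational(4363921, 361)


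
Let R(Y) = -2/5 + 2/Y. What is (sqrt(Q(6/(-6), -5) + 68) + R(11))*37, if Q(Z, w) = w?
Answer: -444/55 + 111*sqrt(7) ≈ 285.61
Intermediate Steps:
R(Y) = -2/5 + 2/Y (R(Y) = -2*1/5 + 2/Y = -2/5 + 2/Y)
(sqrt(Q(6/(-6), -5) + 68) + R(11))*37 = (sqrt(-5 + 68) + (-2/5 + 2/11))*37 = (sqrt(63) + (-2/5 + 2*(1/11)))*37 = (3*sqrt(7) + (-2/5 + 2/11))*37 = (3*sqrt(7) - 12/55)*37 = (-12/55 + 3*sqrt(7))*37 = -444/55 + 111*sqrt(7)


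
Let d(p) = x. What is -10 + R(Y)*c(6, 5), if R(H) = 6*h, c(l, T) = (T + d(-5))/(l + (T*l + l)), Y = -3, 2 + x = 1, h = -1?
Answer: -74/7 ≈ -10.571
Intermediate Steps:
x = -1 (x = -2 + 1 = -1)
d(p) = -1
c(l, T) = (-1 + T)/(2*l + T*l) (c(l, T) = (T - 1)/(l + (T*l + l)) = (-1 + T)/(l + (l + T*l)) = (-1 + T)/(2*l + T*l))
R(H) = -6 (R(H) = 6*(-1) = -6)
-10 + R(Y)*c(6, 5) = -10 - 6*(-1 + 5)/(6*(2 + 5)) = -10 - 4/7 = -74/7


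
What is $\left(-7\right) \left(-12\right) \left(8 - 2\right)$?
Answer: $504$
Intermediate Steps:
$\left(-7\right) \left(-12\right) \left(8 - 2\right) = 84 \left(8 - 2\right) = 84 \cdot 6 = 504$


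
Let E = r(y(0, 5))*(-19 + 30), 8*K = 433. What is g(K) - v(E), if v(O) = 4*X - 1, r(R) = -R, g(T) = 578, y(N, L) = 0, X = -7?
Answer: 607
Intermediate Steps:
K = 433/8 (K = (⅛)*433 = 433/8 ≈ 54.125)
E = 0 (E = (-1*0)*(-19 + 30) = 0*11 = 0)
v(O) = -29 (v(O) = 4*(-7) - 1 = -28 - 1 = -29)
g(K) - v(E) = 578 - 1*(-29) = 578 + 29 = 607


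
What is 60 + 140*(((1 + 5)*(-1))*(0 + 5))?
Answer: -4140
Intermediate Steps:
60 + 140*(((1 + 5)*(-1))*(0 + 5)) = 60 + 140*((6*(-1))*5) = 60 + 140*(-6*5) = 60 + 140*(-30) = 60 - 4200 = -4140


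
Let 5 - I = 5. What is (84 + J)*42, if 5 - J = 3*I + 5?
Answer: 3528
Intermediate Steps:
I = 0 (I = 5 - 1*5 = 5 - 5 = 0)
J = 0 (J = 5 - (3*0 + 5) = 5 - (0 + 5) = 5 - 1*5 = 5 - 5 = 0)
(84 + J)*42 = (84 + 0)*42 = 84*42 = 3528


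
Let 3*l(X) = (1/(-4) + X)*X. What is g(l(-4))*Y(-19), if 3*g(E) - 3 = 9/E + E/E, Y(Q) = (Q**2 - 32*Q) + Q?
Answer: 90250/51 ≈ 1769.6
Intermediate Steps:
Y(Q) = Q**2 - 31*Q
l(X) = X*(-1/4 + X)/3 (l(X) = ((1/(-4) + X)*X)/3 = ((-1/4 + X)*X)/3 = (X*(-1/4 + X))/3 = X*(-1/4 + X)/3)
g(E) = 4/3 + 3/E (g(E) = 1 + (9/E + E/E)/3 = 1 + (9/E + 1)/3 = 1 + (1 + 9/E)/3 = 1 + (1/3 + 3/E) = 4/3 + 3/E)
g(l(-4))*Y(-19) = (4/3 + 3/(((1/12)*(-4)*(-1 + 4*(-4)))))*(-19*(-31 - 19)) = (4/3 + 3/(((1/12)*(-4)*(-1 - 16))))*(-19*(-50)) = (4/3 + 3/(((1/12)*(-4)*(-17))))*950 = (4/3 + 3/(17/3))*950 = (4/3 + 3*(3/17))*950 = (4/3 + 9/17)*950 = (95/51)*950 = 90250/51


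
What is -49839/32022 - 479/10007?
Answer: -171359137/106814718 ≈ -1.6043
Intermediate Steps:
-49839/32022 - 479/10007 = -49839*1/32022 - 479*1/10007 = -16613/10674 - 479/10007 = -171359137/106814718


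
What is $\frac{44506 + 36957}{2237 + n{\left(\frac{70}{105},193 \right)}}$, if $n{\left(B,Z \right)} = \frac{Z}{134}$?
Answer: $\frac{10916042}{299951} \approx 36.393$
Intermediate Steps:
$n{\left(B,Z \right)} = \frac{Z}{134}$ ($n{\left(B,Z \right)} = Z \frac{1}{134} = \frac{Z}{134}$)
$\frac{44506 + 36957}{2237 + n{\left(\frac{70}{105},193 \right)}} = \frac{44506 + 36957}{2237 + \frac{1}{134} \cdot 193} = \frac{81463}{2237 + \frac{193}{134}} = \frac{81463}{\frac{299951}{134}} = 81463 \cdot \frac{134}{299951} = \frac{10916042}{299951}$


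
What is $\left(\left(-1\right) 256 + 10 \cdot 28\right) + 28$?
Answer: $52$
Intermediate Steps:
$\left(\left(-1\right) 256 + 10 \cdot 28\right) + 28 = \left(-256 + 280\right) + 28 = 24 + 28 = 52$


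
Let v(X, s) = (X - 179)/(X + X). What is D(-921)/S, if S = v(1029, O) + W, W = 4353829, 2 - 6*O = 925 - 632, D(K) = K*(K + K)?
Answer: 872839989/2240045233 ≈ 0.38965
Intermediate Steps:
D(K) = 2*K² (D(K) = K*(2*K) = 2*K²)
O = -97/2 (O = ⅓ - (925 - 632)/6 = ⅓ - ⅙*293 = ⅓ - 293/6 = -97/2 ≈ -48.500)
v(X, s) = (-179 + X)/(2*X) (v(X, s) = (-179 + X)/((2*X)) = (-179 + X)*(1/(2*X)) = (-179 + X)/(2*X))
S = 4480090466/1029 (S = (½)*(-179 + 1029)/1029 + 4353829 = (½)*(1/1029)*850 + 4353829 = 425/1029 + 4353829 = 4480090466/1029 ≈ 4.3538e+6)
D(-921)/S = (2*(-921)²)/(4480090466/1029) = (2*848241)*(1029/4480090466) = 1696482*(1029/4480090466) = 872839989/2240045233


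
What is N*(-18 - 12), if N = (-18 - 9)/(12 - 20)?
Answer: -405/4 ≈ -101.25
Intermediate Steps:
N = 27/8 (N = -27/(-8) = -27*(-⅛) = 27/8 ≈ 3.3750)
N*(-18 - 12) = 27*(-18 - 12)/8 = (27/8)*(-30) = -405/4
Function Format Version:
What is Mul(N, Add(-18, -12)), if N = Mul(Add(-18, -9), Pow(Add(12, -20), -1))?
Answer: Rational(-405, 4) ≈ -101.25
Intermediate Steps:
N = Rational(27, 8) (N = Mul(-27, Pow(-8, -1)) = Mul(-27, Rational(-1, 8)) = Rational(27, 8) ≈ 3.3750)
Mul(N, Add(-18, -12)) = Mul(Rational(27, 8), Add(-18, -12)) = Mul(Rational(27, 8), -30) = Rational(-405, 4)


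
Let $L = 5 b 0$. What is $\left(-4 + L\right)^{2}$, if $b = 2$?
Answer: $16$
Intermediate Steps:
$L = 0$ ($L = 5 \cdot 2 \cdot 0 = 10 \cdot 0 = 0$)
$\left(-4 + L\right)^{2} = \left(-4 + 0\right)^{2} = \left(-4\right)^{2} = 16$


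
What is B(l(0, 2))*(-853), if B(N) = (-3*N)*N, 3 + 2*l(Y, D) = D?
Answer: 2559/4 ≈ 639.75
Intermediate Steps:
l(Y, D) = -3/2 + D/2
B(N) = -3*N**2
B(l(0, 2))*(-853) = -3*(-3/2 + (1/2)*2)**2*(-853) = -3*(-3/2 + 1)**2*(-853) = -3*(-1/2)**2*(-853) = -3*1/4*(-853) = -3/4*(-853) = 2559/4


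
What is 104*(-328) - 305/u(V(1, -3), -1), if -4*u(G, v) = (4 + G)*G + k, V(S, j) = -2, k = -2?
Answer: -102946/3 ≈ -34315.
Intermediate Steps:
u(G, v) = ½ - G*(4 + G)/4 (u(G, v) = -((4 + G)*G - 2)/4 = -(G*(4 + G) - 2)/4 = -(-2 + G*(4 + G))/4 = ½ - G*(4 + G)/4)
104*(-328) - 305/u(V(1, -3), -1) = 104*(-328) - 305/(½ - 1*(-2) - ¼*(-2)²) = -34112 - 305/(½ + 2 - ¼*4) = -34112 - 305/(½ + 2 - 1) = -34112 - 305/3/2 = -34112 - 305*⅔ = -34112 - 610/3 = -102946/3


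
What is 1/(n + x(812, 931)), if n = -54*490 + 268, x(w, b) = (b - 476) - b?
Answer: -1/26668 ≈ -3.7498e-5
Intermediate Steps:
x(w, b) = -476 (x(w, b) = (-476 + b) - b = -476)
n = -26192 (n = -26460 + 268 = -26192)
1/(n + x(812, 931)) = 1/(-26192 - 476) = 1/(-26668) = -1/26668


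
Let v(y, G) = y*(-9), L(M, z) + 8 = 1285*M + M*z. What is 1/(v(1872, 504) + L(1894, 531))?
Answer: 1/3422648 ≈ 2.9217e-7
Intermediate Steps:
L(M, z) = -8 + 1285*M + M*z (L(M, z) = -8 + (1285*M + M*z) = -8 + 1285*M + M*z)
v(y, G) = -9*y
1/(v(1872, 504) + L(1894, 531)) = 1/(-9*1872 + (-8 + 1285*1894 + 1894*531)) = 1/(-16848 + (-8 + 2433790 + 1005714)) = 1/(-16848 + 3439496) = 1/3422648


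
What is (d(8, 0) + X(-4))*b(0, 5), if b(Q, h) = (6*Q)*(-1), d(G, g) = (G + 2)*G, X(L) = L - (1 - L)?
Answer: 0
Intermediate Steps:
X(L) = -1 + 2*L (X(L) = L + (-1 + L) = -1 + 2*L)
d(G, g) = G*(2 + G) (d(G, g) = (2 + G)*G = G*(2 + G))
b(Q, h) = -6*Q
(d(8, 0) + X(-4))*b(0, 5) = (8*(2 + 8) + (-1 + 2*(-4)))*(-6*0) = (8*10 + (-1 - 8))*0 = (80 - 9)*0 = 71*0 = 0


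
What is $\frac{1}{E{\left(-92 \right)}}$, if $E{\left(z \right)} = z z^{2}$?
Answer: $- \frac{1}{778688} \approx -1.2842 \cdot 10^{-6}$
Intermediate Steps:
$E{\left(z \right)} = z^{3}$
$\frac{1}{E{\left(-92 \right)}} = \frac{1}{\left(-92\right)^{3}} = \frac{1}{-778688} = - \frac{1}{778688}$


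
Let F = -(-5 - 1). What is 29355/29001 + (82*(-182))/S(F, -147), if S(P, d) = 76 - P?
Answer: -10256097/48335 ≈ -212.19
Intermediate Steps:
F = 6 (F = -1*(-6) = 6)
29355/29001 + (82*(-182))/S(F, -147) = 29355/29001 + (82*(-182))/(76 - 1*6) = 29355*(1/29001) - 14924/(76 - 6) = 9785/9667 - 14924/70 = 9785/9667 - 14924*1/70 = 9785/9667 - 1066/5 = -10256097/48335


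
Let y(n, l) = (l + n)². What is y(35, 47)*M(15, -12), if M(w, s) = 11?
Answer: 73964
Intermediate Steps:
y(35, 47)*M(15, -12) = (47 + 35)²*11 = 82²*11 = 6724*11 = 73964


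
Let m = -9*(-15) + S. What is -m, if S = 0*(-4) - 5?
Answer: -130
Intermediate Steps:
S = -5 (S = 0 - 5 = -5)
m = 130 (m = -9*(-15) - 5 = 135 - 5 = 130)
-m = -1*130 = -130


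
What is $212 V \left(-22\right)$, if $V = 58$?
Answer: $-270512$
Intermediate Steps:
$212 V \left(-22\right) = 212 \cdot 58 \left(-22\right) = 12296 \left(-22\right) = -270512$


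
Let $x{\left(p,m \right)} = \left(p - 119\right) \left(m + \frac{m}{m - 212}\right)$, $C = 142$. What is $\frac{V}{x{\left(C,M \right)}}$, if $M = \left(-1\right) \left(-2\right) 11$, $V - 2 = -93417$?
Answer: $- \frac{1267775}{6831} \approx -185.59$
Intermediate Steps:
$V = -93415$ ($V = 2 - 93417 = -93415$)
$M = 22$ ($M = 2 \cdot 11 = 22$)
$x{\left(p,m \right)} = \left(-119 + p\right) \left(m + \frac{m}{-212 + m}\right)$
$\frac{V}{x{\left(C,M \right)}} = - \frac{93415}{22 \frac{1}{-212 + 22} \left(25109 - 29962 - 2618 + 22 \cdot 142\right)} = - \frac{93415}{22 \frac{1}{-190} \left(25109 - 29962 - 2618 + 3124\right)} = - \frac{93415}{22 \left(- \frac{1}{190}\right) \left(-4347\right)} = - \frac{93415}{\frac{47817}{95}} = \left(-93415\right) \frac{95}{47817} = - \frac{1267775}{6831}$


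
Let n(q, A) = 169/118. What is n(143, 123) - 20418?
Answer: -2409155/118 ≈ -20417.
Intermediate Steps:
n(q, A) = 169/118 (n(q, A) = 169*(1/118) = 169/118)
n(143, 123) - 20418 = 169/118 - 20418 = -2409155/118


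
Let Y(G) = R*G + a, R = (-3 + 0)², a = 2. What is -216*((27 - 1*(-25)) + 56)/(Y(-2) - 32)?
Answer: 486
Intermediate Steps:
R = 9 (R = (-3)² = 9)
Y(G) = 2 + 9*G (Y(G) = 9*G + 2 = 2 + 9*G)
-216*((27 - 1*(-25)) + 56)/(Y(-2) - 32) = -216*((27 - 1*(-25)) + 56)/((2 + 9*(-2)) - 32) = -216*((27 + 25) + 56)/((2 - 18) - 32) = -216*(52 + 56)/(-16 - 32) = -23328/(-48) = -23328*(-1)/48 = -216*(-9/4) = 486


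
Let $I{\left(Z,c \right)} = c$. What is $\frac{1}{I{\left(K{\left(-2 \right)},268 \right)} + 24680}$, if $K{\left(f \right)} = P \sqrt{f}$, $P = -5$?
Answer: $\frac{1}{24948} \approx 4.0083 \cdot 10^{-5}$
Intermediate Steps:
$K{\left(f \right)} = - 5 \sqrt{f}$
$\frac{1}{I{\left(K{\left(-2 \right)},268 \right)} + 24680} = \frac{1}{268 + 24680} = \frac{1}{24948}$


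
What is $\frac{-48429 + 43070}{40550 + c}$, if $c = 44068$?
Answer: $- \frac{5359}{84618} \approx -0.063332$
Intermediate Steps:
$\frac{-48429 + 43070}{40550 + c} = \frac{-48429 + 43070}{40550 + 44068} = - \frac{5359}{84618}$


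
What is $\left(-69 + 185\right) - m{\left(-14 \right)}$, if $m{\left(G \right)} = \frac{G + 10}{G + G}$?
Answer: $\frac{811}{7} \approx 115.86$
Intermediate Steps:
$m{\left(G \right)} = \frac{10 + G}{2 G}$
$\left(-69 + 185\right) - m{\left(-14 \right)} = \left(-69 + 185\right) - \frac{10 - 14}{2 \left(-14\right)} = 116 - \frac{1}{2} \left(- \frac{1}{14}\right) \left(-4\right) = 116 - \frac{1}{7} = \frac{811}{7}$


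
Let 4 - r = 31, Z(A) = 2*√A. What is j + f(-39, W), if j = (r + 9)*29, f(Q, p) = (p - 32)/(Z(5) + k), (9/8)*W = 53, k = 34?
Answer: -333269/639 - 17*√5/639 ≈ -521.61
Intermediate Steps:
r = -27 (r = 4 - 1*31 = 4 - 31 = -27)
W = 424/9 (W = (8/9)*53 = 424/9 ≈ 47.111)
f(Q, p) = (-32 + p)/(34 + 2*√5) (f(Q, p) = (p - 32)/(2*√5 + 34) = (-32 + p)/(34 + 2*√5))
j = -522 (j = (-27 + 9)*29 = -18*29 = -522)
j + f(-39, W) = -522 + (-32 + 424/9)/(34 + 2*√5) = -522 + (136/9)/(34 + 2*√5) = -522 + 136/(9*(34 + 2*√5))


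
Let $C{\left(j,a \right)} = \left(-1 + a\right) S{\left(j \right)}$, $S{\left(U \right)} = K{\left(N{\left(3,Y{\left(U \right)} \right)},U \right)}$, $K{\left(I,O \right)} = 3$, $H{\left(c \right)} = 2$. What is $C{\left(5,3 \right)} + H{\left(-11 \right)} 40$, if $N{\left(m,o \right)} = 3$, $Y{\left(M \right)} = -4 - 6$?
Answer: $86$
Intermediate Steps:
$Y{\left(M \right)} = -10$ ($Y{\left(M \right)} = -4 - 6 = -10$)
$S{\left(U \right)} = 3$
$C{\left(j,a \right)} = -3 + 3 a$ ($C{\left(j,a \right)} = \left(-1 + a\right) 3 = -3 + 3 a$)
$C{\left(5,3 \right)} + H{\left(-11 \right)} 40 = \left(-3 + 3 \cdot 3\right) + 2 \cdot 40 = \left(-3 + 9\right) + 80 = 6 + 80 = 86$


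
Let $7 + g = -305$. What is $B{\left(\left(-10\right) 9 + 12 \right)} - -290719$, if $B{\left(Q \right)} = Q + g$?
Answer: $290329$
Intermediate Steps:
$g = -312$ ($g = -7 - 305 = -312$)
$B{\left(Q \right)} = -312 + Q$ ($B{\left(Q \right)} = Q - 312 = -312 + Q$)
$B{\left(\left(-10\right) 9 + 12 \right)} - -290719 = \left(-312 + \left(\left(-10\right) 9 + 12\right)\right) - -290719 = \left(-312 + \left(-90 + 12\right)\right) + 290719 = \left(-312 - 78\right) + 290719 = -390 + 290719 = 290329$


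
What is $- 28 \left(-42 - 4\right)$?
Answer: $1288$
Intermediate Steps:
$- 28 \left(-42 - 4\right) = \left(-28\right) \left(-46\right) = 1288$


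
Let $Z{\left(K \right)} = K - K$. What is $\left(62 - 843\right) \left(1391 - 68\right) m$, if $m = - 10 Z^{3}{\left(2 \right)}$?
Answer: $0$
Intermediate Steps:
$Z{\left(K \right)} = 0$
$m = 0$ ($m = - 10 \cdot 0^{3} = \left(-10\right) 0 = 0$)
$\left(62 - 843\right) \left(1391 - 68\right) m = \left(62 - 843\right) \left(1391 - 68\right) 0 = \left(-781\right) 1323 \cdot 0 = \left(-1033263\right) 0 = 0$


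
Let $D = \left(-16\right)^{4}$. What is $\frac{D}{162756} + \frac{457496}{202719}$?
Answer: $\frac{664739480}{249952527} \approx 2.6595$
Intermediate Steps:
$D = 65536$
$\frac{D}{162756} + \frac{457496}{202719} = \frac{65536}{162756} + \frac{457496}{202719} = 65536 \cdot \frac{1}{162756} + 457496 \cdot \frac{1}{202719} = \frac{16384}{40689} + \frac{457496}{202719} = \frac{664739480}{249952527}$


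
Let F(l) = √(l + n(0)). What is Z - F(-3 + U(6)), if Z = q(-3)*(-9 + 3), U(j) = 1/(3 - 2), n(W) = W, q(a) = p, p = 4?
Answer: -24 - I*√2 ≈ -24.0 - 1.4142*I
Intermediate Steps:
q(a) = 4
U(j) = 1 (U(j) = 1/1 = 1)
Z = -24 (Z = 4*(-9 + 3) = 4*(-6) = -24)
F(l) = √l (F(l) = √(l + 0) = √l)
Z - F(-3 + U(6)) = -24 - √(-3 + 1) = -24 - √(-2) = -24 - I*√2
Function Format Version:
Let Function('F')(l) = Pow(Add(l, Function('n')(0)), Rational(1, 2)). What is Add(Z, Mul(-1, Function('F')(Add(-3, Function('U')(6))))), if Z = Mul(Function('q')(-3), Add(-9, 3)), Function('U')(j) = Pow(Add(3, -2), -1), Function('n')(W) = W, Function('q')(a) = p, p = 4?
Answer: Add(-24, Mul(-1, I, Pow(2, Rational(1, 2)))) ≈ Add(-24.000, Mul(-1.4142, I))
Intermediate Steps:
Function('q')(a) = 4
Function('U')(j) = 1 (Function('U')(j) = Pow(1, -1) = 1)
Z = -24 (Z = Mul(4, Add(-9, 3)) = Mul(4, -6) = -24)
Function('F')(l) = Pow(l, Rational(1, 2)) (Function('F')(l) = Pow(Add(l, 0), Rational(1, 2)) = Pow(l, Rational(1, 2)))
Add(Z, Mul(-1, Function('F')(Add(-3, Function('U')(6))))) = Add(-24, Mul(-1, Pow(Add(-3, 1), Rational(1, 2)))) = Add(-24, Mul(-1, Pow(-2, Rational(1, 2)))) = Add(-24, Mul(-1, Mul(I, Pow(2, Rational(1, 2))))) = Add(-24, Mul(-1, I, Pow(2, Rational(1, 2))))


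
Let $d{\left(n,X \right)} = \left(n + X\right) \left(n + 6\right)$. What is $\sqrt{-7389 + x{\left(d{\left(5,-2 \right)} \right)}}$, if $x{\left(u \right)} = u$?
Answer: $2 i \sqrt{1839} \approx 85.767 i$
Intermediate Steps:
$d{\left(n,X \right)} = \left(6 + n\right) \left(X + n\right)$ ($d{\left(n,X \right)} = \left(X + n\right) \left(6 + n\right) = \left(6 + n\right) \left(X + n\right)$)
$\sqrt{-7389 + x{\left(d{\left(5,-2 \right)} \right)}} = \sqrt{-7389 + \left(5^{2} + 6 \left(-2\right) + 6 \cdot 5 - 10\right)} = \sqrt{-7389 + \left(25 - 12 + 30 - 10\right)} = \sqrt{-7389 + 33} = \sqrt{-7356} = 2 i \sqrt{1839}$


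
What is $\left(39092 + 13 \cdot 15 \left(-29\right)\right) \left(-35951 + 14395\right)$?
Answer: $-720767972$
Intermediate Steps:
$\left(39092 + 13 \cdot 15 \left(-29\right)\right) \left(-35951 + 14395\right) = \left(39092 + 195 \left(-29\right)\right) \left(-21556\right) = \left(39092 - 5655\right) \left(-21556\right) = 33437 \left(-21556\right) = -720767972$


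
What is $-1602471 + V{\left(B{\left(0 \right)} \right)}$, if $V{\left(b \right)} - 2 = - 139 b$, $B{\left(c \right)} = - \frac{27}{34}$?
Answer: $- \frac{54480193}{34} \approx -1.6024 \cdot 10^{6}$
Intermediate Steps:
$B{\left(c \right)} = - \frac{27}{34}$ ($B{\left(c \right)} = \left(-27\right) \frac{1}{34} = - \frac{27}{34}$)
$V{\left(b \right)} = 2 - 139 b$
$-1602471 + V{\left(B{\left(0 \right)} \right)} = -1602471 + \left(2 - - \frac{3753}{34}\right) = -1602471 + \left(2 + \frac{3753}{34}\right) = -1602471 + \frac{3821}{34} = - \frac{54480193}{34}$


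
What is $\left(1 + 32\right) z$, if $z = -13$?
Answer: $-429$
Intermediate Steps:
$\left(1 + 32\right) z = \left(1 + 32\right) \left(-13\right) = 33 \left(-13\right) = -429$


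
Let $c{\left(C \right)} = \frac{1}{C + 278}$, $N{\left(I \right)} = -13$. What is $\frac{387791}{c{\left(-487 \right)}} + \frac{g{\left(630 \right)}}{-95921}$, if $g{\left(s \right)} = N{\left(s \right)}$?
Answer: $- \frac{7774235806786}{95921} \approx -8.1048 \cdot 10^{7}$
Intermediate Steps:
$g{\left(s \right)} = -13$
$c{\left(C \right)} = \frac{1}{278 + C}$
$\frac{387791}{c{\left(-487 \right)}} + \frac{g{\left(630 \right)}}{-95921} = \frac{387791}{\frac{1}{278 - 487}} - \frac{13}{-95921} = \frac{387791}{\frac{1}{-209}} - - \frac{13}{95921} = \frac{387791}{- \frac{1}{209}} + \frac{13}{95921} = 387791 \left(-209\right) + \frac{13}{95921} = -81048319 + \frac{13}{95921} = - \frac{7774235806786}{95921}$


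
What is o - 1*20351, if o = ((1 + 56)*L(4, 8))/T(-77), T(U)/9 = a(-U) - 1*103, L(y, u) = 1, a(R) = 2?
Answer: -6166372/303 ≈ -20351.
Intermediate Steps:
T(U) = -909 (T(U) = 9*(2 - 1*103) = 9*(2 - 103) = 9*(-101) = -909)
o = -19/303 (o = ((1 + 56)*1)/(-909) = (57*1)*(-1/909) = 57*(-1/909) = -19/303 ≈ -0.062706)
o - 1*20351 = -19/303 - 1*20351 = -19/303 - 20351 = -6166372/303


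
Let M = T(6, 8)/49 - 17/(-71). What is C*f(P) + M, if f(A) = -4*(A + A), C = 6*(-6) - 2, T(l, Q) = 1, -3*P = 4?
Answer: -4227752/10437 ≈ -405.07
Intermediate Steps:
P = -4/3 (P = -⅓*4 = -4/3 ≈ -1.3333)
C = -38 (C = -36 - 2 = -38)
f(A) = -8*A
M = 904/3479 (M = 1/49 - 17/(-71) = 1*(1/49) - 17*(-1/71) = 1/49 + 17/71 = 904/3479 ≈ 0.25984)
C*f(P) + M = -(-304)*(-4)/3 + 904/3479 = -38*32/3 + 904/3479 = -1216/3 + 904/3479 = -4227752/10437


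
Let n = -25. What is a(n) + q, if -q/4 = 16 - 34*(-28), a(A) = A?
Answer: -3897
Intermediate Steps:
q = -3872 (q = -4*(16 - 34*(-28)) = -4*(16 + 952) = -4*968 = -3872)
a(n) + q = -25 - 3872 = -3897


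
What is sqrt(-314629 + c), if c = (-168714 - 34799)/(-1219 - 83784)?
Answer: I*sqrt(2273337689406122)/85003 ≈ 560.92*I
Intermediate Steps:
c = 203513/85003 (c = -203513/(-85003) = -203513*(-1/85003) = 203513/85003 ≈ 2.3942)
sqrt(-314629 + c) = sqrt(-314629 + 203513/85003) = sqrt(-26744205374/85003) = I*sqrt(2273337689406122)/85003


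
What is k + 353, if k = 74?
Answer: 427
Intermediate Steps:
k + 353 = 74 + 353 = 427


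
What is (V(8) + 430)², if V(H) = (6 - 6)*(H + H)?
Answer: 184900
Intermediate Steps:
V(H) = 0 (V(H) = 0*(2*H) = 0)
(V(8) + 430)² = (0 + 430)² = 430² = 184900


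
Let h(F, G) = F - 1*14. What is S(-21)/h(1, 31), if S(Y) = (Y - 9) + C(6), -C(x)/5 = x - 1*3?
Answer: 45/13 ≈ 3.4615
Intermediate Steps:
C(x) = 15 - 5*x (C(x) = -5*(x - 1*3) = -5*(x - 3) = -5*(-3 + x) = 15 - 5*x)
S(Y) = -24 + Y (S(Y) = (Y - 9) + (15 - 5*6) = (-9 + Y) + (15 - 30) = (-9 + Y) - 15 = -24 + Y)
h(F, G) = -14 + F (h(F, G) = F - 14 = -14 + F)
S(-21)/h(1, 31) = (-24 - 21)/(-14 + 1) = -45/(-13) = -45*(-1/13) = 45/13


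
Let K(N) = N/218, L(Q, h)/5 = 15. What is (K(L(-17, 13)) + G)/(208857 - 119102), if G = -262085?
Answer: -11426891/3913318 ≈ -2.9200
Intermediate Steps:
L(Q, h) = 75 (L(Q, h) = 5*15 = 75)
K(N) = N/218 (K(N) = N*(1/218) = N/218)
(K(L(-17, 13)) + G)/(208857 - 119102) = ((1/218)*75 - 262085)/(208857 - 119102) = (75/218 - 262085)/89755 = -57134455/218*1/89755 = -11426891/3913318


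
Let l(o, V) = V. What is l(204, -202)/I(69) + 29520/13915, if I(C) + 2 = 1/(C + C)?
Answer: 7200228/69575 ≈ 103.49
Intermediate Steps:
I(C) = -2 + 1/(2*C) (I(C) = -2 + 1/(C + C) = -2 + 1/(2*C))
l(204, -202)/I(69) + 29520/13915 = -202/(-2 + (½)/69) + 29520/13915 = -202/(-2 + (½)*(1/69)) + 29520*(1/13915) = -202/(-2 + 1/138) + 5904/2783 = -202/(-275/138) + 5904/2783 = -202*(-138/275) + 5904/2783 = 27876/275 + 5904/2783 = 7200228/69575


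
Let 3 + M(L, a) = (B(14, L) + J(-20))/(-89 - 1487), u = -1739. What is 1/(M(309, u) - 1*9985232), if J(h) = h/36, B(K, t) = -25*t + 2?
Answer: -1773/17703812966 ≈ -1.0015e-7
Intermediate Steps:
B(K, t) = 2 - 25*t
J(h) = h/36 (J(h) = h*(1/36) = h/36)
M(L, a) = -42565/14184 + 25*L/1576 (M(L, a) = -3 + ((2 - 25*L) + (1/36)*(-20))/(-89 - 1487) = -3 + ((2 - 25*L) - 5/9)/(-1576) = -3 + (13/9 - 25*L)*(-1/1576) = -3 + (-13/14184 + 25*L/1576) = -42565/14184 + 25*L/1576)
1/(M(309, u) - 1*9985232) = 1/((-42565/14184 + (25/1576)*309) - 1*9985232) = 1/((-42565/14184 + 7725/1576) - 9985232) = 1/(3370/1773 - 9985232) = 1/(-17703812966/1773) = -1773/17703812966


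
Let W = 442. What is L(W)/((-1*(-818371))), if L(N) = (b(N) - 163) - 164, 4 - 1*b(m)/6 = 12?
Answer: -375/818371 ≈ -0.00045823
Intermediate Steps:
b(m) = -48 (b(m) = 24 - 6*12 = 24 - 72 = -48)
L(N) = -375 (L(N) = (-48 - 163) - 164 = -211 - 164 = -375)
L(W)/((-1*(-818371))) = -375/((-1*(-818371))) = -375/818371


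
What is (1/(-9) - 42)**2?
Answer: 143641/81 ≈ 1773.3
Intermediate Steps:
(1/(-9) - 42)**2 = (-1/9 - 42)**2 = (-379/9)**2 = 143641/81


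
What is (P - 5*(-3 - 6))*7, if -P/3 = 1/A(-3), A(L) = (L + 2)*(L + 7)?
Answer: 1281/4 ≈ 320.25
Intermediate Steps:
A(L) = (2 + L)*(7 + L)
P = ¾ (P = -3/(14 + (-3)² + 9*(-3)) = -3/(14 + 9 - 27) = -3/(-4) = -3*(-¼) = ¾ ≈ 0.75000)
(P - 5*(-3 - 6))*7 = (¾ - 5*(-3 - 6))*7 = (¾ - 5*(-9))*7 = (¾ + 45)*7 = (183/4)*7 = 1281/4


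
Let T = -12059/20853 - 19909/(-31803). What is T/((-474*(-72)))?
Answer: 659375/471526638849 ≈ 1.3984e-6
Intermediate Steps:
T = 10550000/221062653 (T = -12059*1/20853 - 19909*(-1/31803) = -12059/20853 + 19909/31803 = 10550000/221062653 ≈ 0.047724)
T/((-474*(-72))) = 10550000/(221062653*((-474*(-72)))) = (10550000/221062653)/34128 = (10550000/221062653)*(1/34128) = 659375/471526638849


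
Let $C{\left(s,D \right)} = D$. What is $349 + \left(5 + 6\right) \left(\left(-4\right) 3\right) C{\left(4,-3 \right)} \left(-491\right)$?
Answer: $-194087$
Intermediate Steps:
$349 + \left(5 + 6\right) \left(\left(-4\right) 3\right) C{\left(4,-3 \right)} \left(-491\right) = 349 + \left(5 + 6\right) \left(\left(-4\right) 3\right) \left(-3\right) \left(-491\right) = 349 + 11 \left(-12\right) \left(-3\right) \left(-491\right) = 349 + \left(-132\right) \left(-3\right) \left(-491\right) = 349 + 396 \left(-491\right) = 349 - 194436 = -194087$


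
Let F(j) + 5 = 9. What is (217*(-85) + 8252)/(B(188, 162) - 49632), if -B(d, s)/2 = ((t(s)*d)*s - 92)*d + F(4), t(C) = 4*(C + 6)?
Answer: 10193/7695393480 ≈ 1.3246e-6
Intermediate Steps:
t(C) = 24 + 4*C (t(C) = 4*(6 + C) = 24 + 4*C)
F(j) = 4 (F(j) = -5 + 9 = 4)
B(d, s) = -8 - 2*d*(-92 + d*s*(24 + 4*s)) (B(d, s) = -2*((((24 + 4*s)*d)*s - 92)*d + 4) = -2*(((d*(24 + 4*s))*s - 92)*d + 4) = -2*((d*s*(24 + 4*s) - 92)*d + 4) = -2*((-92 + d*s*(24 + 4*s))*d + 4) = -2*(d*(-92 + d*s*(24 + 4*s)) + 4) = -2*(4 + d*(-92 + d*s*(24 + 4*s))) = -8 - 2*d*(-92 + d*s*(24 + 4*s)))
(217*(-85) + 8252)/(B(188, 162) - 49632) = (217*(-85) + 8252)/((-8 + 184*188 - 8*162*188²*(6 + 162)) - 49632) = (-18445 + 8252)/((-8 + 34592 - 8*162*35344*168) - 49632) = -10193/((-8 + 34592 - 7695378432) - 49632) = -10193/(-7695343848 - 49632) = -10193/(-7695393480) = -10193*(-1/7695393480) = 10193/7695393480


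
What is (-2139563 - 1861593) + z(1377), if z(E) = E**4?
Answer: 3595301183485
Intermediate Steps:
(-2139563 - 1861593) + z(1377) = (-2139563 - 1861593) + 1377**4 = -4001156 + 3595305184641 = 3595301183485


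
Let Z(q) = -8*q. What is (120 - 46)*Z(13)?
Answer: -7696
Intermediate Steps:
(120 - 46)*Z(13) = (120 - 46)*(-8*13) = 74*(-104) = -7696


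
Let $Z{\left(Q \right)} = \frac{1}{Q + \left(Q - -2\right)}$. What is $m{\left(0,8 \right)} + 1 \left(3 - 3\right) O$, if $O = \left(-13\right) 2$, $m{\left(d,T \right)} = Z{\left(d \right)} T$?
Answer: $4$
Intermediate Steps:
$Z{\left(Q \right)} = \frac{1}{2 + 2 Q}$ ($Z{\left(Q \right)} = \frac{1}{Q + \left(Q + 2\right)} = \frac{1}{Q + \left(2 + Q\right)} = \frac{1}{2 + 2 Q}$)
$m{\left(d,T \right)} = \frac{T}{2 \left(1 + d\right)}$ ($m{\left(d,T \right)} = \frac{1}{2 \left(1 + d\right)} T = \frac{T}{2 \left(1 + d\right)}$)
$O = -26$
$m{\left(0,8 \right)} + 1 \left(3 - 3\right) O = \frac{1}{2} \cdot 8 \frac{1}{1 + 0} + 1 \left(3 - 3\right) \left(-26\right) = \frac{1}{2} \cdot 8 \cdot 1^{-1} + 1 \cdot 0 \left(-26\right) = \frac{1}{2} \cdot 8 \cdot 1 + 0 \left(-26\right) = 4 + 0 = 4$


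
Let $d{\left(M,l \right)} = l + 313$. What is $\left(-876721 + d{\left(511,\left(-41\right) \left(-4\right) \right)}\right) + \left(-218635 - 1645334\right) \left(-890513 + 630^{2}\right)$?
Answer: $920078453753$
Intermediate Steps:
$d{\left(M,l \right)} = 313 + l$
$\left(-876721 + d{\left(511,\left(-41\right) \left(-4\right) \right)}\right) + \left(-218635 - 1645334\right) \left(-890513 + 630^{2}\right) = \left(-876721 + \left(313 - -164\right)\right) + \left(-218635 - 1645334\right) \left(-890513 + 630^{2}\right) = \left(-876721 + \left(313 + 164\right)\right) - 1863969 \left(-890513 + 396900\right) = \left(-876721 + 477\right) - -920079329997 = -876244 + 920079329997 = 920078453753$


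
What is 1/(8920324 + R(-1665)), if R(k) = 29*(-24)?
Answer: 1/8919628 ≈ 1.1211e-7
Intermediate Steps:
R(k) = -696
1/(8920324 + R(-1665)) = 1/(8920324 - 696) = 1/8919628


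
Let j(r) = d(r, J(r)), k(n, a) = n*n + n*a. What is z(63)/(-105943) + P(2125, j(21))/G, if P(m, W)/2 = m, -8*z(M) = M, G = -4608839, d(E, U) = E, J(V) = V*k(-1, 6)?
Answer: -3311705143/3906193841416 ≈ -0.00084781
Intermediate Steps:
k(n, a) = n² + a*n
J(V) = -5*V (J(V) = V*(-(6 - 1)) = V*(-1*5) = V*(-5) = -5*V)
z(M) = -M/8
j(r) = r
P(m, W) = 2*m
z(63)/(-105943) + P(2125, j(21))/G = -⅛*63/(-105943) + (2*2125)/(-4608839) = -63/8*(-1/105943) + 4250*(-1/4608839) = 63/847544 - 4250/4608839 = -3311705143/3906193841416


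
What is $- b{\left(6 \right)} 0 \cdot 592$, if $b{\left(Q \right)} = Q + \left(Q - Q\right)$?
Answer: $0$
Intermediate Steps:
$b{\left(Q \right)} = Q$ ($b{\left(Q \right)} = Q + 0 = Q$)
$- b{\left(6 \right)} 0 \cdot 592 = \left(-1\right) 6 \cdot 0 \cdot 592 = \left(-6\right) 0 \cdot 592 = 0 \cdot 592 = 0$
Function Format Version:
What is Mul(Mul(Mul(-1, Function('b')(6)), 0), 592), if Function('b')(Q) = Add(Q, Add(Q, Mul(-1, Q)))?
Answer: 0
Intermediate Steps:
Function('b')(Q) = Q (Function('b')(Q) = Add(Q, 0) = Q)
Mul(Mul(Mul(-1, Function('b')(6)), 0), 592) = Mul(Mul(Mul(-1, 6), 0), 592) = Mul(Mul(-6, 0), 592) = Mul(0, 592) = 0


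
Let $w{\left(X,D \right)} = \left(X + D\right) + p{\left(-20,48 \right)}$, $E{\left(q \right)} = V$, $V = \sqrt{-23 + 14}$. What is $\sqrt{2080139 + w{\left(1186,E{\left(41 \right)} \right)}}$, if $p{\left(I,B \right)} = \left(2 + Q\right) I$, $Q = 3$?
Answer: $\sqrt{2081225 + 3 i} \approx 1442.6 + 0.001 i$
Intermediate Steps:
$p{\left(I,B \right)} = 5 I$ ($p{\left(I,B \right)} = \left(2 + 3\right) I = 5 I$)
$V = 3 i$ ($V = \sqrt{-9} = 3 i \approx 3.0 i$)
$E{\left(q \right)} = 3 i$
$w{\left(X,D \right)} = -100 + D + X$ ($w{\left(X,D \right)} = \left(X + D\right) + 5 \left(-20\right) = \left(D + X\right) - 100 = -100 + D + X$)
$\sqrt{2080139 + w{\left(1186,E{\left(41 \right)} \right)}} = \sqrt{2080139 + \left(-100 + 3 i + 1186\right)} = \sqrt{2080139 + \left(1086 + 3 i\right)} = \sqrt{2081225 + 3 i}$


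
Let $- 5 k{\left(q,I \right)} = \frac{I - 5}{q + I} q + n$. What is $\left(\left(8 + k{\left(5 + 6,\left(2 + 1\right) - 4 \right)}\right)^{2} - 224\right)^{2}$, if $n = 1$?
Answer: $\frac{7746816256}{390625} \approx 19832.0$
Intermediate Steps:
$k{\left(q,I \right)} = - \frac{1}{5} - \frac{q \left(-5 + I\right)}{5 \left(I + q\right)}$ ($k{\left(q,I \right)} = - \frac{\frac{I - 5}{q + I} q + 1}{5} = - \frac{\frac{-5 + I}{I + q} q + 1}{5} = - \frac{\frac{q \left(-5 + I\right)}{I + q} + 1}{5} = - \frac{1 + \frac{q \left(-5 + I\right)}{I + q}}{5} = - \frac{1}{5} - \frac{q \left(-5 + I\right)}{5 \left(I + q\right)}$)
$\left(\left(8 + k{\left(5 + 6,\left(2 + 1\right) - 4 \right)}\right)^{2} - 224\right)^{2} = \left(\left(8 + \frac{- (\left(2 + 1\right) - 4) + 4 \left(5 + 6\right) - \left(\left(2 + 1\right) - 4\right) \left(5 + 6\right)}{5 \left(\left(\left(2 + 1\right) - 4\right) + \left(5 + 6\right)\right)}\right)^{2} - 224\right)^{2} = \left(\left(8 + \frac{- (3 - 4) + 4 \cdot 11 - \left(3 - 4\right) 11}{5 \left(\left(3 - 4\right) + 11\right)}\right)^{2} - 224\right)^{2} = \left(\left(8 + \frac{\left(-1\right) \left(-1\right) + 44 - \left(-1\right) 11}{5 \left(-1 + 11\right)}\right)^{2} - 224\right)^{2} = \left(\left(8 + \frac{1 + 44 + 11}{5 \cdot 10}\right)^{2} - 224\right)^{2} = \left(\left(8 + \frac{1}{5} \cdot \frac{1}{10} \cdot 56\right)^{2} - 224\right)^{2} = \left(\left(8 + \frac{28}{25}\right)^{2} - 224\right)^{2} = \left(\left(\frac{228}{25}\right)^{2} - 224\right)^{2} = \left(\frac{51984}{625} - 224\right)^{2} = \left(- \frac{88016}{625}\right)^{2} = \frac{7746816256}{390625}$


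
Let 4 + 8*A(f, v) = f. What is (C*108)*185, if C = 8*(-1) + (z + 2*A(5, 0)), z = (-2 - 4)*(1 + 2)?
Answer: -514485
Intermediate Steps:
A(f, v) = -½ + f/8
z = -18 (z = -6*3 = -18)
C = -103/4 (C = 8*(-1) + (-18 + 2*(-½ + (⅛)*5)) = -8 + (-18 + 2*(-½ + 5/8)) = -8 + (-18 + 2*(⅛)) = -8 + (-18 + ¼) = -8 - 71/4 = -103/4 ≈ -25.750)
(C*108)*185 = -103/4*108*185 = -2781*185 = -514485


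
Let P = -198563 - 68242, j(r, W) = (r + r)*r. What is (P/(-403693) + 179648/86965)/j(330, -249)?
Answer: 95725336889/7646339828061000 ≈ 1.2519e-5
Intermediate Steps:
j(r, W) = 2*r**2 (j(r, W) = (2*r)*r = 2*r**2)
P = -266805
(P/(-403693) + 179648/86965)/j(330, -249) = (-266805/(-403693) + 179648/86965)/((2*330**2)) = (-266805*(-1/403693) + 179648*(1/86965))/((2*108900)) = (266805/403693 + 179648/86965)/217800 = (95725336889/35107161745)*(1/217800) = 95725336889/7646339828061000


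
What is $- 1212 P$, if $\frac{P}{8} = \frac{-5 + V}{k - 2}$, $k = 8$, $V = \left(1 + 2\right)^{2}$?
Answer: $-6464$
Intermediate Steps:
$V = 9$ ($V = 3^{2} = 9$)
$P = \frac{16}{3}$ ($P = 8 \frac{-5 + 9}{8 - 2} = 8 \cdot \frac{4}{6} = 8 \cdot 4 \cdot \frac{1}{6} = 8 \cdot \frac{2}{3} = \frac{16}{3} \approx 5.3333$)
$- 1212 P = \left(-1212\right) \frac{16}{3} = -6464$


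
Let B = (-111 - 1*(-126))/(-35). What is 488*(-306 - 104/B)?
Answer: -92720/3 ≈ -30907.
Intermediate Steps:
B = -3/7 (B = (-111 + 126)*(-1/35) = 15*(-1/35) = -3/7 ≈ -0.42857)
488*(-306 - 104/B) = 488*(-306 - 104/(-3/7)) = 488*(-306 - 104*(-7/3)) = 488*(-306 + 728/3) = 488*(-190/3) = -92720/3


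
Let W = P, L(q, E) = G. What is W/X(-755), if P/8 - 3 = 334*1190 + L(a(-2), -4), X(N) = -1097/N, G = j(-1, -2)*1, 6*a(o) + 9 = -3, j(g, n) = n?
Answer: 2400664440/1097 ≈ 2.1884e+6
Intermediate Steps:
a(o) = -2 (a(o) = -3/2 + (1/6)*(-3) = -3/2 - 1/2 = -2)
G = -2 (G = -2*1 = -2)
L(q, E) = -2
P = 3179688 (P = 24 + 8*(334*1190 - 2) = 24 + 8*(397460 - 2) = 24 + 8*397458 = 24 + 3179664 = 3179688)
W = 3179688
W/X(-755) = 3179688/((-1097/(-755))) = 3179688/((-1097*(-1/755))) = 3179688/(1097/755) = 3179688*(755/1097) = 2400664440/1097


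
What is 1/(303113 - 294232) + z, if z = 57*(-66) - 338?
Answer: -36412099/8881 ≈ -4100.0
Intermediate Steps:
z = -4100 (z = -3762 - 338 = -4100)
1/(303113 - 294232) + z = 1/(303113 - 294232) - 4100 = 1/8881 - 4100 = -36412099/8881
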